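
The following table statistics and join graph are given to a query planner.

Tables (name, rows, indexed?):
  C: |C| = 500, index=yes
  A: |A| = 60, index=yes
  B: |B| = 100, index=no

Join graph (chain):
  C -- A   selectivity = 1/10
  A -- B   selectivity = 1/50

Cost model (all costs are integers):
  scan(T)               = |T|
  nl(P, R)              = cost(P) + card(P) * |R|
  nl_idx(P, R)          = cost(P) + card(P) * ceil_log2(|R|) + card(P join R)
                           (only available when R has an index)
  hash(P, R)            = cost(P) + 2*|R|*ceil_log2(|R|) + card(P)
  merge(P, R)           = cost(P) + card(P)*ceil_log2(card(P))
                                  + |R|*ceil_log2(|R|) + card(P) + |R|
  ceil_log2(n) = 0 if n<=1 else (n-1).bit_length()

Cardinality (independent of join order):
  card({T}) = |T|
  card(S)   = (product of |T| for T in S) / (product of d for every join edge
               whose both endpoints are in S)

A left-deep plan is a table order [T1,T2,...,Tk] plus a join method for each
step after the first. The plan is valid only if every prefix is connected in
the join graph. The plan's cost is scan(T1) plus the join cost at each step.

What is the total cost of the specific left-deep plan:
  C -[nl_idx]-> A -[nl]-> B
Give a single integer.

step 1: scan C: cost=500, card=500
step 2: join A via nl_idx
    card(P join A) = 500*60/(10) = 3000
    cost = 500 + 500*6 + 3000 = 6500
step 3: join B via nl
    card(P join B) = 3000*100/(50) = 6000
    cost = 6500 + 3000*100 = 306500

306500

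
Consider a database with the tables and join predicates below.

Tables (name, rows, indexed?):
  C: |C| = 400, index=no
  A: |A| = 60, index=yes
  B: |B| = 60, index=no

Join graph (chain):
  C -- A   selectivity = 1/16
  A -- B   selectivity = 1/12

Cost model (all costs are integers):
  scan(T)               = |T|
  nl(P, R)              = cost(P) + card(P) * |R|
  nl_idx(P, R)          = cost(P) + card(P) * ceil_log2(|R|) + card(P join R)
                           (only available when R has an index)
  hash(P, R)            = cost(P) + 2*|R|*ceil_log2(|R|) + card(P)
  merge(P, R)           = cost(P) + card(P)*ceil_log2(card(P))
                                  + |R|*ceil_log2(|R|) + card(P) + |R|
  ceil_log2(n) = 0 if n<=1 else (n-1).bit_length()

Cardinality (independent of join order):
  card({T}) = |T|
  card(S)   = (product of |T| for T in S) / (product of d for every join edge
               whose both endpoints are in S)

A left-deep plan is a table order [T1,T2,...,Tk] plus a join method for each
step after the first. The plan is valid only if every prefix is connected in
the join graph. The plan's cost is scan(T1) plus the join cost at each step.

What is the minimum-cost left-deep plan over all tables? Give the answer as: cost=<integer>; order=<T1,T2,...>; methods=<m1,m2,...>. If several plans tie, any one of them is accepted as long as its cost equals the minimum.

Selinger DP (subsets sized 1..n):
  {C}: scan cost=400, card=400
  {A}: scan cost=60, card=60
  {B}: scan cost=60, card=60
  {AC}: card=1500; try (A,hash)→1520, (A,nl_idx)→4300, (C,merge)→4480, (A,merge)→4820, (C,hash)→7320, (C,nl)→24060 …(+1); best=1520 via (A,hash)
  {AB}: card=300; try (A,nl_idx)→720, (B,hash)→840, (A,hash)→840, (B,merge)→900, (A,merge)→900, (B,nl)→3660 …(+1); best=720 via (A,nl_idx)
  {ABC}: card=7500; try (B,hash)→3740, (C,merge)→7720, (C,hash)→8220, (B,merge)→19940, (B,nl)→91520, (C,nl)→120720; best=3740 via (B,hash)

cost=3740; order=C,A,B; methods=hash,hash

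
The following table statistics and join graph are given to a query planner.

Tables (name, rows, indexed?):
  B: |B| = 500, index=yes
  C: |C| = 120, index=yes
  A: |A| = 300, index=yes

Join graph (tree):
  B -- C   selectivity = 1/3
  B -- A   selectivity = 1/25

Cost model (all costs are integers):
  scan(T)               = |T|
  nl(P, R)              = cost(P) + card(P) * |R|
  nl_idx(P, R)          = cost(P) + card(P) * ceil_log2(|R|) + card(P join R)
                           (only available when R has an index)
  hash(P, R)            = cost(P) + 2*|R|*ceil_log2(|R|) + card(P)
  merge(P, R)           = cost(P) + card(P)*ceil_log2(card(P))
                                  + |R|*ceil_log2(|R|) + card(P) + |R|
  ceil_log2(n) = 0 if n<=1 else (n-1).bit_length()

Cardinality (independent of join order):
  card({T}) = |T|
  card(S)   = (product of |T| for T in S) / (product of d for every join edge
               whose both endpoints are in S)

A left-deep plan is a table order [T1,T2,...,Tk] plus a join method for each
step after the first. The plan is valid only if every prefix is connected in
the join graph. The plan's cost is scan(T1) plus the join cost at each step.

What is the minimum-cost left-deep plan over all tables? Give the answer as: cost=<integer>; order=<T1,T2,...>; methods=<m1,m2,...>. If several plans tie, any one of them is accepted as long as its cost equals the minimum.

Selinger DP (subsets sized 1..n):
  {B}: scan cost=500, card=500
  {C}: scan cost=120, card=120
  {A}: scan cost=300, card=300
  {BC}: card=20000; try (C,hash)→2680, (B,merge)→6080, (C,merge)→6460, (B,hash)→9240, (B,nl_idx)→21200, (C,nl_idx)→24000 …(+2); best=2680 via (C,hash)
  {AB}: card=6000; try (A,hash)→6400, (B,merge)→8300, (A,merge)→8500, (B,nl_idx)→9000, (B,hash)→9600, (A,nl_idx)→11000 …(+2); best=6400 via (A,hash)
  {ABC}: card=240000; try (C,hash)→14080, (A,hash)→28080, (C,merge)→91360, (C,nl_idx)→288400, (A,merge)→325680, (A,nl_idx)→422680 …(+2); best=14080 via (C,hash)

cost=14080; order=B,A,C; methods=hash,hash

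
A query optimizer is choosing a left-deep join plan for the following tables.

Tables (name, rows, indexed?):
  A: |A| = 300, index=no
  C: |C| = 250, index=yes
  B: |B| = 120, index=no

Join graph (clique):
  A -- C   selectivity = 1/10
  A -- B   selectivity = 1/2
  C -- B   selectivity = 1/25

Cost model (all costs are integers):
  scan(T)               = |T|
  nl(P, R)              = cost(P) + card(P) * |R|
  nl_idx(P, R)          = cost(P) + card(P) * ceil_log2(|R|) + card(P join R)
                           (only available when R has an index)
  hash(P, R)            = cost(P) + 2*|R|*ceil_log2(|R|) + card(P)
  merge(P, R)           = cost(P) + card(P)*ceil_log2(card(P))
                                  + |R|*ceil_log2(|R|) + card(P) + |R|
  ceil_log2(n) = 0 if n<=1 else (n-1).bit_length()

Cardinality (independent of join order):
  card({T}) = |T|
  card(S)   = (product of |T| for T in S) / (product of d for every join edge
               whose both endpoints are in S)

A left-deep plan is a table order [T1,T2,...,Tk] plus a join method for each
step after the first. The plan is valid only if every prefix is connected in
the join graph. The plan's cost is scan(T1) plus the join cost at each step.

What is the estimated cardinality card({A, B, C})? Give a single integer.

18000

Tables in S: A(300), B(120), C(250)
Edges inside S: A-C(d=10), A-B(d=2), C-B(d=25)
numerator = 300 * 120 * 250 = 9000000
denominator = 10 * 2 * 25 = 500
card(S) = 9000000 / 500 = 18000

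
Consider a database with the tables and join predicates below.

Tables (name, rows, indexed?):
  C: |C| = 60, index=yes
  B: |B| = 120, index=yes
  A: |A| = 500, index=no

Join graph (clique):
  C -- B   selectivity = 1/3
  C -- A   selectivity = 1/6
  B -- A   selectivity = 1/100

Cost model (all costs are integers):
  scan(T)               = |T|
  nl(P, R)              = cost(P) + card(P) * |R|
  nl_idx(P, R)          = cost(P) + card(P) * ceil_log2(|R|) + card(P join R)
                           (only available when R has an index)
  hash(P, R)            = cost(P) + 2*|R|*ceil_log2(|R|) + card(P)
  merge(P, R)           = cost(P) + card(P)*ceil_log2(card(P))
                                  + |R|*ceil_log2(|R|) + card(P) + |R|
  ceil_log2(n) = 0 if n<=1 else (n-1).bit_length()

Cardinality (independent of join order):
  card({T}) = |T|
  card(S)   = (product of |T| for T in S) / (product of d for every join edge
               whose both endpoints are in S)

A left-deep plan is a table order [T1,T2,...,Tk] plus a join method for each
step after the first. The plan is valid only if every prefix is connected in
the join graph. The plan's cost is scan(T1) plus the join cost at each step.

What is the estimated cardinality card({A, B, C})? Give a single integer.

2000

Tables in S: A(500), B(120), C(60)
Edges inside S: C-B(d=3), C-A(d=6), B-A(d=100)
numerator = 500 * 120 * 60 = 3600000
denominator = 3 * 6 * 100 = 1800
card(S) = 3600000 / 1800 = 2000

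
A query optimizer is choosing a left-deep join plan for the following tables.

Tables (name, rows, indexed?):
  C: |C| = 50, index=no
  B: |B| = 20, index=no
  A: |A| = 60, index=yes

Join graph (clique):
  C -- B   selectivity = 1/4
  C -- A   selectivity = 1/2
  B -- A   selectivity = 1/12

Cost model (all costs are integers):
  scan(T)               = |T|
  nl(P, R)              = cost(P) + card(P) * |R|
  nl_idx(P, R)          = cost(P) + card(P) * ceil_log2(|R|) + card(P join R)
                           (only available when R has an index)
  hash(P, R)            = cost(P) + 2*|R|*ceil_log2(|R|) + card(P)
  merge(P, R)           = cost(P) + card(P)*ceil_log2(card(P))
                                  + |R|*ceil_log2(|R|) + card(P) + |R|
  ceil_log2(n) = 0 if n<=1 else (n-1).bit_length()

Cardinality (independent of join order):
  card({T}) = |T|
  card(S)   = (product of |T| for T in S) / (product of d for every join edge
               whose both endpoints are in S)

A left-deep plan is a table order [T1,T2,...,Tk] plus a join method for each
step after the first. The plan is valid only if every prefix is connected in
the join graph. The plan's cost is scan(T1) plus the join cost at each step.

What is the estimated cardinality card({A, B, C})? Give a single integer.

625

Tables in S: A(60), B(20), C(50)
Edges inside S: C-B(d=4), C-A(d=2), B-A(d=12)
numerator = 60 * 20 * 50 = 60000
denominator = 4 * 2 * 12 = 96
card(S) = 60000 / 96 = 625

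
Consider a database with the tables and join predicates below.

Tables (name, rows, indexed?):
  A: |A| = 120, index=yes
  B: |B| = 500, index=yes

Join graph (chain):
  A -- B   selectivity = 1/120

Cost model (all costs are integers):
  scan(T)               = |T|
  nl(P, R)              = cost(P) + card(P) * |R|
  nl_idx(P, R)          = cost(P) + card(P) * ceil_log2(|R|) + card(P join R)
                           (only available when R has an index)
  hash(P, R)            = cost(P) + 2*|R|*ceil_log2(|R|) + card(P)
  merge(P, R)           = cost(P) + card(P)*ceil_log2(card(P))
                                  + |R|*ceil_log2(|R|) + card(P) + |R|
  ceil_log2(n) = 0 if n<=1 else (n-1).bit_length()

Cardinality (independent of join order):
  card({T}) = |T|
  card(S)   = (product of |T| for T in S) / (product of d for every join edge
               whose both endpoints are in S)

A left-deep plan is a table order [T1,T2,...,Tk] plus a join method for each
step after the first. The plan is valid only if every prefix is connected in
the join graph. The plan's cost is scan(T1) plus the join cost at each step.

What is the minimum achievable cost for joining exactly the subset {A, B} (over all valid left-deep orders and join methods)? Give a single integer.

Selinger DP over subsets of {A,B}:
  {A}: scan cost=120, card=120
  {B}: scan cost=500, card=500
  {AB}: card=500; try (B,nl_idx)→1700, (A,hash)→2680, (A,nl_idx)→4500, (B,merge)→6080, (A,merge)→6460, (B,hash)→9240 …(+2); best=1700 via (B,nl_idx)

1700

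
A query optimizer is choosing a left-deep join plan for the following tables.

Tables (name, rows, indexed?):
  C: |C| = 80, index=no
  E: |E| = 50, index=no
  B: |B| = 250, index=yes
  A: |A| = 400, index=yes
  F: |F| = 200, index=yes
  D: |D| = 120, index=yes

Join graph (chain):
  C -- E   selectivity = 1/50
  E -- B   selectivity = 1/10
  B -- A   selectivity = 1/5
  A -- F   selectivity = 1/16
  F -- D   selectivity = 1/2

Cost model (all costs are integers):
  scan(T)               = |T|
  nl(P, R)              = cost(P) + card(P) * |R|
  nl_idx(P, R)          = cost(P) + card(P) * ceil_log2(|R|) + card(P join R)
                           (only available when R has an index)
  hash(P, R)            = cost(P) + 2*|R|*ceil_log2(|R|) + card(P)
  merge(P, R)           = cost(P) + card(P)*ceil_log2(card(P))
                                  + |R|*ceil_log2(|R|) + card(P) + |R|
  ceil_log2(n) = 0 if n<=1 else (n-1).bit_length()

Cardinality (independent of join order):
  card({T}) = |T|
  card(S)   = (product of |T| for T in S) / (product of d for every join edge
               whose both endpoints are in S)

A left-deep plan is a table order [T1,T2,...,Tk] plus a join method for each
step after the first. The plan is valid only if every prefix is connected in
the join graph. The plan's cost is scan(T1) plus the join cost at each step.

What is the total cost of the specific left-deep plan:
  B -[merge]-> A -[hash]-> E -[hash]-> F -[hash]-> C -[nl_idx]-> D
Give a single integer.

step 1: scan B: cost=250, card=250
step 2: join A via merge
    card(P join A) = 250*400/(5) = 20000
    cost = 250 + 250*8 + 400*9 + 250 + 400 = 6500
step 3: join E via hash
    card(P join E) = 20000*50/(10) = 100000
    cost = 6500 + 2*50*6 + 20000 = 27100
step 4: join F via hash
    card(P join F) = 100000*200/(16) = 1250000
    cost = 27100 + 2*200*8 + 100000 = 130300
step 5: join C via hash
    card(P join C) = 1250000*80/(50) = 2000000
    cost = 130300 + 2*80*7 + 1250000 = 1381420
step 6: join D via nl_idx
    card(P join D) = 2000000*120/(2) = 120000000
    cost = 1381420 + 2000000*7 + 120000000 = 135381420

135381420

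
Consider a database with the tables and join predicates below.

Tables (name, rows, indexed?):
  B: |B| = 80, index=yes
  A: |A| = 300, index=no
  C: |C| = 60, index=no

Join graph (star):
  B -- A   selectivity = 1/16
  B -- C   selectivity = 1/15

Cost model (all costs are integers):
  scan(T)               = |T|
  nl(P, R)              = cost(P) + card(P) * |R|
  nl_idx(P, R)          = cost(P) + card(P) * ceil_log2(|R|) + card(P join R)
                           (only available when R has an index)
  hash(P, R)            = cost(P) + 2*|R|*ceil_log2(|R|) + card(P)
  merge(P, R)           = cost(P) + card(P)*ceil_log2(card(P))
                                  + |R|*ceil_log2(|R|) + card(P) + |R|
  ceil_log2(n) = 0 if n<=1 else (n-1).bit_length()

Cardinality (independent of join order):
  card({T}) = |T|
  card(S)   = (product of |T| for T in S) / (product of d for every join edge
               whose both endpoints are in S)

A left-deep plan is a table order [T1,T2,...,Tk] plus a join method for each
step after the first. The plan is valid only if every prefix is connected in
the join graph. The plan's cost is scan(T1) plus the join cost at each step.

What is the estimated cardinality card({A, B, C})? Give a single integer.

Tables in S: A(300), B(80), C(60)
Edges inside S: B-A(d=16), B-C(d=15)
numerator = 300 * 80 * 60 = 1440000
denominator = 16 * 15 = 240
card(S) = 1440000 / 240 = 6000

6000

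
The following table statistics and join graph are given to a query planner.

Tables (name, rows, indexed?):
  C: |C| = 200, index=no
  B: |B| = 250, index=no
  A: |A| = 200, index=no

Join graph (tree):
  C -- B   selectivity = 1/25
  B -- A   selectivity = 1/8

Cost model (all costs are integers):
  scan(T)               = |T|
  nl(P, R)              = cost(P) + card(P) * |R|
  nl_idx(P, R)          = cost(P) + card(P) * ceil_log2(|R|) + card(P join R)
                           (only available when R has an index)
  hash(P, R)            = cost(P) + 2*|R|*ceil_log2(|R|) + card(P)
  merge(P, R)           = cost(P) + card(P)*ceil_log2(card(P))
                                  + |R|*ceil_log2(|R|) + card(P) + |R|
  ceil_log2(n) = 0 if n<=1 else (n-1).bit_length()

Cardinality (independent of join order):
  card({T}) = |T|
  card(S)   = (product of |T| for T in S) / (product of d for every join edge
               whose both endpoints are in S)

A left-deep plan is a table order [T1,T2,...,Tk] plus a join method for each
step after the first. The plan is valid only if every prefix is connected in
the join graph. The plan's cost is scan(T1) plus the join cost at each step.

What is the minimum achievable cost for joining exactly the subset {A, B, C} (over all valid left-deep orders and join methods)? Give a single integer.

Selinger DP over subsets of {A,B,C}:
  {C}: scan cost=200, card=200
  {B}: scan cost=250, card=250
  {A}: scan cost=200, card=200
  {BC}: card=2000; try (C,hash)→3700, (B,merge)→4250, (C,merge)→4300, (B,hash)→4400, (B,nl)→50200, (C,nl)→50250; best=3700 via (C,hash)
  {AB}: card=6250; try (A,hash)→3700, (B,merge)→4250, (A,merge)→4300, (B,hash)→4400, (B,nl)→50200, (A,nl)→50250; best=3700 via (A,hash)
  {ABC}: card=50000; try (A,hash)→8900, (C,hash)→13150, (A,merge)→29500, (C,merge)→93000, (A,nl)→403700, (C,nl)→1253700; best=8900 via (A,hash)

8900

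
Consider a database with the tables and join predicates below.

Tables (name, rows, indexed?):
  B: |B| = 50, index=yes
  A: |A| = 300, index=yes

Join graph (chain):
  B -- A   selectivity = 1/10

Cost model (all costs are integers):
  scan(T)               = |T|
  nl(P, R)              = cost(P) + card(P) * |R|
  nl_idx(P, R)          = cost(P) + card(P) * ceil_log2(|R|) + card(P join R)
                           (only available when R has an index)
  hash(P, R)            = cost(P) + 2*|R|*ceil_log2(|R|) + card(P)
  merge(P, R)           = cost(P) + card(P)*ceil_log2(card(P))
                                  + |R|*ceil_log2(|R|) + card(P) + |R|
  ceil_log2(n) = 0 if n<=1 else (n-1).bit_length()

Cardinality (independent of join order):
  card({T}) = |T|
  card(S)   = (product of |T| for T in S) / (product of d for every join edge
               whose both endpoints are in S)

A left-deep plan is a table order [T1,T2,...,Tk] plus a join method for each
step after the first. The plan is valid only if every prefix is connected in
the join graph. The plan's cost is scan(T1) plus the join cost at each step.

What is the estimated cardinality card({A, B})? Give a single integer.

Tables in S: A(300), B(50)
Edges inside S: B-A(d=10)
numerator = 300 * 50 = 15000
denominator = 10 = 10
card(S) = 15000 / 10 = 1500

1500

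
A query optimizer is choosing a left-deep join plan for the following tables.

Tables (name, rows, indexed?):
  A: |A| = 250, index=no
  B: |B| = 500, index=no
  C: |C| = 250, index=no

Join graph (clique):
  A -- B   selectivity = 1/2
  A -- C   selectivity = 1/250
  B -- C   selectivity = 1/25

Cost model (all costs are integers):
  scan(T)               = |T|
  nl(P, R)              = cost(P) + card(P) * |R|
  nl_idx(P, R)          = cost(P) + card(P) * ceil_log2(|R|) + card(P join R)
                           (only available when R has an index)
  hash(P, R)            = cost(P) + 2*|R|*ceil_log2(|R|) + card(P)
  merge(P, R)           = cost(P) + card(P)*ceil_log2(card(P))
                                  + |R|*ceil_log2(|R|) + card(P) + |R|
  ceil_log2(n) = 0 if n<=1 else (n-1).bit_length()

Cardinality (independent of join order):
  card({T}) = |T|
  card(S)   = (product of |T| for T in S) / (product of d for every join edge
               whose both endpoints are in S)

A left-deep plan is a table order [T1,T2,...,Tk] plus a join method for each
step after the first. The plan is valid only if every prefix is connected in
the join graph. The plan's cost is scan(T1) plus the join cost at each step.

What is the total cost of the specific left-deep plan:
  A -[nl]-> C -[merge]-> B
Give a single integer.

step 1: scan A: cost=250, card=250
step 2: join C via nl
    card(P join C) = 250*250/(250) = 250
    cost = 250 + 250*250 = 62750
step 3: join B via merge
    card(P join B) = 250*500/(2*25) = 2500
    cost = 62750 + 250*8 + 500*9 + 250 + 500 = 70000

70000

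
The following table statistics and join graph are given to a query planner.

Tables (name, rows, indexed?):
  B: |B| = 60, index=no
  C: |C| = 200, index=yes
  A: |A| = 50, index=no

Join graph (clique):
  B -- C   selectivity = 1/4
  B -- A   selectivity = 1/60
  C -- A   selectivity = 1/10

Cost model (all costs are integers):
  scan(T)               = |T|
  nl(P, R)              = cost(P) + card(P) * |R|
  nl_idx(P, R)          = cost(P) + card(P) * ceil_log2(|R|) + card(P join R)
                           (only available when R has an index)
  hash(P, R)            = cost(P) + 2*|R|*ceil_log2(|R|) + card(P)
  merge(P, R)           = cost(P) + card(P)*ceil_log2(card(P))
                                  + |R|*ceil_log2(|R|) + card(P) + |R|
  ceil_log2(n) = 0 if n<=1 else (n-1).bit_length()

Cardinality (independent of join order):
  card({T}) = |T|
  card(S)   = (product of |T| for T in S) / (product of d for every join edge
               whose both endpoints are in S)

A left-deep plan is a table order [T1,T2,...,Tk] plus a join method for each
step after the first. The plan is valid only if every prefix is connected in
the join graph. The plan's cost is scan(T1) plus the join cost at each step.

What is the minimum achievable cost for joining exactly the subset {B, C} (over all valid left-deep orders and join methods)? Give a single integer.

1120

Selinger DP over subsets of {B,C}:
  {B}: scan cost=60, card=60
  {C}: scan cost=200, card=200
  {BC}: card=3000; try (B,hash)→1120, (C,merge)→2280, (B,merge)→2420, (C,hash)→3320, (C,nl_idx)→3540, (C,nl)→12060 …(+1); best=1120 via (B,hash)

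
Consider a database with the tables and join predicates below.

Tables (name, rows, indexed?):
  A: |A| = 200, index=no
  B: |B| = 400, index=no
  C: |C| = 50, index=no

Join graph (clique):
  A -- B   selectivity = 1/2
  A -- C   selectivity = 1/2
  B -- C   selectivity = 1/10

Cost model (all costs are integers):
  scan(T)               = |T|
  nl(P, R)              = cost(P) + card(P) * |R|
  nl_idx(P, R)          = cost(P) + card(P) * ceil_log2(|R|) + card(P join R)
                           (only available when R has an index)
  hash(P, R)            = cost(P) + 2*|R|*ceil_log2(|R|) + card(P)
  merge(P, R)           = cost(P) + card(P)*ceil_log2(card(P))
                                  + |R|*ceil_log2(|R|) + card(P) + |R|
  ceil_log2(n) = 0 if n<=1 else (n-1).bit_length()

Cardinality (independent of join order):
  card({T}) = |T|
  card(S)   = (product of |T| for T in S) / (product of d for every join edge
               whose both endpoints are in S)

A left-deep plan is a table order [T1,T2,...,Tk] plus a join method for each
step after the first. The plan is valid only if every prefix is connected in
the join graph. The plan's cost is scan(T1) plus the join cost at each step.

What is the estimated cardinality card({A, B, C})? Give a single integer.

Tables in S: A(200), B(400), C(50)
Edges inside S: A-B(d=2), A-C(d=2), B-C(d=10)
numerator = 200 * 400 * 50 = 4000000
denominator = 2 * 2 * 10 = 40
card(S) = 4000000 / 40 = 100000

100000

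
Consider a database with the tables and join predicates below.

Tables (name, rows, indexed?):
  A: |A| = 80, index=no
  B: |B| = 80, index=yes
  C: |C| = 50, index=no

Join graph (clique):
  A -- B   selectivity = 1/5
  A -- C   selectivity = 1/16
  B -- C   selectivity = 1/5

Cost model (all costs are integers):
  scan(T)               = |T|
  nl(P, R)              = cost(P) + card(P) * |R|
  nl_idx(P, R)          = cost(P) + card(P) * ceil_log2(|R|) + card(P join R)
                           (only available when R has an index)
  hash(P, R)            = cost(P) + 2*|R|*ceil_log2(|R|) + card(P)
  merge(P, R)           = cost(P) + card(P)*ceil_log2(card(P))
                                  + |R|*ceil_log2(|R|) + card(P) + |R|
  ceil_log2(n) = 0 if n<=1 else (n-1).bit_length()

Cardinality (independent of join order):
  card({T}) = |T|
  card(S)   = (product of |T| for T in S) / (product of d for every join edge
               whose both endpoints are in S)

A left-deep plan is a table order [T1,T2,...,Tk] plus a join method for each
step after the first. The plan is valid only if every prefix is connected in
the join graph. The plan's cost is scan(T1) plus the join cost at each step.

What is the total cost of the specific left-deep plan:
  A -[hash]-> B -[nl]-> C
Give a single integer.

step 1: scan A: cost=80, card=80
step 2: join B via hash
    card(P join B) = 80*80/(5) = 1280
    cost = 80 + 2*80*7 + 80 = 1280
step 3: join C via nl
    card(P join C) = 1280*50/(16*5) = 800
    cost = 1280 + 1280*50 = 65280

65280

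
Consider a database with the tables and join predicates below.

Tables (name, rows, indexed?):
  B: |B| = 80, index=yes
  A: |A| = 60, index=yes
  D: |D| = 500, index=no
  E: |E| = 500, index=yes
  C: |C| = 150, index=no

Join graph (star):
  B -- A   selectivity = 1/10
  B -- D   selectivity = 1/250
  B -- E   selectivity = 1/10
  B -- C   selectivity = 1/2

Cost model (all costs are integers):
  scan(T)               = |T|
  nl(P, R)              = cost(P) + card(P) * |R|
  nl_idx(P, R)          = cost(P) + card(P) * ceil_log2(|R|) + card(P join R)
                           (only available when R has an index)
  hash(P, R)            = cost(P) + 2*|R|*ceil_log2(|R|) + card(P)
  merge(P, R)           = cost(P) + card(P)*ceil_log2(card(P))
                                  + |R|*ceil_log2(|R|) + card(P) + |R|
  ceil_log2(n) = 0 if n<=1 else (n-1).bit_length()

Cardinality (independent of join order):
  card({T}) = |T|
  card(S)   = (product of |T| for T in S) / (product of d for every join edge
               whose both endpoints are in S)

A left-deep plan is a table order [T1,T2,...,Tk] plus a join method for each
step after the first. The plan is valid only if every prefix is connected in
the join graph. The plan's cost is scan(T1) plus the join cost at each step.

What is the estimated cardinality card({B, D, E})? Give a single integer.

8000

Tables in S: B(80), D(500), E(500)
Edges inside S: B-D(d=250), B-E(d=10)
numerator = 80 * 500 * 500 = 20000000
denominator = 250 * 10 = 2500
card(S) = 20000000 / 2500 = 8000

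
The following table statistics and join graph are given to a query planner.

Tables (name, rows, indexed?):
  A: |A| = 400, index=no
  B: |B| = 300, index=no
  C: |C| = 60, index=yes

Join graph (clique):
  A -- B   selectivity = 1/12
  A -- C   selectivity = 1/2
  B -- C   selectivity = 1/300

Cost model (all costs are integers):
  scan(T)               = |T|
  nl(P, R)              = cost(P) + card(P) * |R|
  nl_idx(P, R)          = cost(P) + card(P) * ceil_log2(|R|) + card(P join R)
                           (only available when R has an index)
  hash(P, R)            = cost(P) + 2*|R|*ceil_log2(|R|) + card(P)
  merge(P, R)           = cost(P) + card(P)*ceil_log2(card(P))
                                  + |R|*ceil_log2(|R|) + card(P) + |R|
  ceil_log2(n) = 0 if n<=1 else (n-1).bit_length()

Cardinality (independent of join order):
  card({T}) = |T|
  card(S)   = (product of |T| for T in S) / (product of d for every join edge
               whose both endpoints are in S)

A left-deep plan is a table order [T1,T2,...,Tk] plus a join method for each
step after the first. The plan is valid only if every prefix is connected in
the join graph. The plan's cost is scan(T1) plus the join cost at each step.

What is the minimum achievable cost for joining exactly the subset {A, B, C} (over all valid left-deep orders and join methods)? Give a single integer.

Selinger DP over subsets of {A,B,C}:
  {A}: scan cost=400, card=400
  {B}: scan cost=300, card=300
  {C}: scan cost=60, card=60
  {AB}: card=10000; try (B,hash)→6200, (A,merge)→7300, (B,merge)→7400, (A,hash)→7800, (A,nl)→120300, (B,nl)→120400; best=6200 via (B,hash)
  {AC}: card=12000; try (C,hash)→1520, (A,merge)→4480, (C,merge)→4820, (A,hash)→7320, (C,nl_idx)→14800, (A,nl)→24060 …(+1); best=1520 via (C,hash)
  {BC}: card=60; try (C,hash)→1320, (C,nl_idx)→2160, (B,merge)→3480, (C,merge)→3720, (B,hash)→5520, (B,nl)→18060 …(+1); best=1320 via (C,hash)
  {ABC}: card=1000; try (A,merge)→5740, (A,hash)→8580, (C,hash)→16920, (B,hash)→18920, (A,nl)→25320, (C,nl_idx)→67200 …(+4); best=5740 via (A,merge)

5740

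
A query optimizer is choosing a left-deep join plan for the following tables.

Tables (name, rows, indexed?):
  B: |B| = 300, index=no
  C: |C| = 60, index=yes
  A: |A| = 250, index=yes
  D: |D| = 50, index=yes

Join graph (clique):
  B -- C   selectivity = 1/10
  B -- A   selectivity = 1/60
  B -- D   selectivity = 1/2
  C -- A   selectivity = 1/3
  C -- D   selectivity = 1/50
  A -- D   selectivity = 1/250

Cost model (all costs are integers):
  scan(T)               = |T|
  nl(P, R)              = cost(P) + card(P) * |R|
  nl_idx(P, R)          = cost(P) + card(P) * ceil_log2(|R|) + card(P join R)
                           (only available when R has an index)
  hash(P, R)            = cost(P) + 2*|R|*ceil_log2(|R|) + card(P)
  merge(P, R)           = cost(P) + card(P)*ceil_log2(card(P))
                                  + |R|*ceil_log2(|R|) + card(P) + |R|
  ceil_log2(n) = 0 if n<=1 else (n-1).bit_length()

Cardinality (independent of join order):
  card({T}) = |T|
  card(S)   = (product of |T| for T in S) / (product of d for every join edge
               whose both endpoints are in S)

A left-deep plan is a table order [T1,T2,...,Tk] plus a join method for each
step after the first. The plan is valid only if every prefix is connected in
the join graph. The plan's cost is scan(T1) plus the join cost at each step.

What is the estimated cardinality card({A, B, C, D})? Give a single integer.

5

Tables in S: A(250), B(300), C(60), D(50)
Edges inside S: B-C(d=10), B-A(d=60), B-D(d=2), C-A(d=3), C-D(d=50), A-D(d=250)
numerator = 250 * 300 * 60 * 50 = 225000000
denominator = 10 * 60 * 2 * 3 * 50 * 250 = 45000000
card(S) = 225000000 / 45000000 = 5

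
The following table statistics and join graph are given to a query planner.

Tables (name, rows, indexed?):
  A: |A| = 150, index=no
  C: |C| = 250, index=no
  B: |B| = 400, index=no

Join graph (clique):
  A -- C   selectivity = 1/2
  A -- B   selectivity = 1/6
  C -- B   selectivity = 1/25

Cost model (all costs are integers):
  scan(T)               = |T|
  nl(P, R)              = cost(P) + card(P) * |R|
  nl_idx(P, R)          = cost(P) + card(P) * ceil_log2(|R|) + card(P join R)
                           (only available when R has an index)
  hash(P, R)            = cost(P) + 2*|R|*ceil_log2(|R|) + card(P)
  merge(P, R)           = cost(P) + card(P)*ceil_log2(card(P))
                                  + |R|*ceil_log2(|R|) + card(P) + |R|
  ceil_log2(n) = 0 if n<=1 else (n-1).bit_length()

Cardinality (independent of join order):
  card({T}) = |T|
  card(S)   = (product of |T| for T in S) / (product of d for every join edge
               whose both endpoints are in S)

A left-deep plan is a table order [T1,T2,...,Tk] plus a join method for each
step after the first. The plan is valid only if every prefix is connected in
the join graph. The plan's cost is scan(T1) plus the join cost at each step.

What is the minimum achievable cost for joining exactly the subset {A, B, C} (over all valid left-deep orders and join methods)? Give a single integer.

11200

Selinger DP over subsets of {A,B,C}:
  {A}: scan cost=150, card=150
  {C}: scan cost=250, card=250
  {B}: scan cost=400, card=400
  {AC}: card=18750; try (A,hash)→2900, (C,merge)→3750, (A,merge)→3850, (C,hash)→4300, (C,nl)→37650, (A,nl)→37750; best=2900 via (A,hash)
  {AB}: card=10000; try (A,hash)→3200, (B,merge)→5500, (A,merge)→5750, (B,hash)→7500, (B,nl)→60150, (A,nl)→60400; best=3200 via (A,hash)
  {BC}: card=4000; try (C,hash)→4800, (B,merge)→6500, (C,merge)→6650, (B,hash)→7700, (B,nl)→100250, (C,nl)→100400; best=4800 via (C,hash)
  {ABC}: card=50000; try (A,hash)→11200, (C,hash)→17200, (B,hash)→28850, (A,merge)→58150, (C,merge)→155450, (B,merge)→306900 …(+3); best=11200 via (A,hash)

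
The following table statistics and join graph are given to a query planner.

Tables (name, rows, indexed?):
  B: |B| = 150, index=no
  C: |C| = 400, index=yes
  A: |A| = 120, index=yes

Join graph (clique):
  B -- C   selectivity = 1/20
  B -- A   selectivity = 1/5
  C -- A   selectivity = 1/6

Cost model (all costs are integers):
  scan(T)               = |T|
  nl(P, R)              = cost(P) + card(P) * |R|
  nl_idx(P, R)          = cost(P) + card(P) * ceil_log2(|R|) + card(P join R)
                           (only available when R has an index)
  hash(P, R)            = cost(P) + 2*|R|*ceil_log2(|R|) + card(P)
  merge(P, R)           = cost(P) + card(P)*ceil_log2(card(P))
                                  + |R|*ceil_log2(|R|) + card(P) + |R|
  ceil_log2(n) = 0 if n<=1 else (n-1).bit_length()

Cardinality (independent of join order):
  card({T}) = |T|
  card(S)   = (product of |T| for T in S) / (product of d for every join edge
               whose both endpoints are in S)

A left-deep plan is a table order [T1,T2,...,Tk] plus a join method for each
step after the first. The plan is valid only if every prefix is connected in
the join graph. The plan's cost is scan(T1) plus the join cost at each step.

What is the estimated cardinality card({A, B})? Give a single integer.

Tables in S: A(120), B(150)
Edges inside S: B-A(d=5)
numerator = 120 * 150 = 18000
denominator = 5 = 5
card(S) = 18000 / 5 = 3600

3600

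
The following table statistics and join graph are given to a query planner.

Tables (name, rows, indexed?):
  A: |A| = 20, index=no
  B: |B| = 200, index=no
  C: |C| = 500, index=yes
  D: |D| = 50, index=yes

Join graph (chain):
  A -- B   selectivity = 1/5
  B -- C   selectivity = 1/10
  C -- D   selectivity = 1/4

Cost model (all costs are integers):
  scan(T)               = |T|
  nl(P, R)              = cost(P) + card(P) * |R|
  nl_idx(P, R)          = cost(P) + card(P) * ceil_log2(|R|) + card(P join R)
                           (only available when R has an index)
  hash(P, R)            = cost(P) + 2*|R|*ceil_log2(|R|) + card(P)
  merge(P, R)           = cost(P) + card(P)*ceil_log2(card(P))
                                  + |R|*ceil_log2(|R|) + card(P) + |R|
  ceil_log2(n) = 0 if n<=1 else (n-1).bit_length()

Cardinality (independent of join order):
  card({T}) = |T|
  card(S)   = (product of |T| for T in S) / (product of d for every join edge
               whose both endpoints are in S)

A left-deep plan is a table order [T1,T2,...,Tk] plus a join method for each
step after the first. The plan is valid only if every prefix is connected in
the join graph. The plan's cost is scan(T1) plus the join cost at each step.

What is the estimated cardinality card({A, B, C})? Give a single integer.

40000

Tables in S: A(20), B(200), C(500)
Edges inside S: A-B(d=5), B-C(d=10)
numerator = 20 * 200 * 500 = 2000000
denominator = 5 * 10 = 50
card(S) = 2000000 / 50 = 40000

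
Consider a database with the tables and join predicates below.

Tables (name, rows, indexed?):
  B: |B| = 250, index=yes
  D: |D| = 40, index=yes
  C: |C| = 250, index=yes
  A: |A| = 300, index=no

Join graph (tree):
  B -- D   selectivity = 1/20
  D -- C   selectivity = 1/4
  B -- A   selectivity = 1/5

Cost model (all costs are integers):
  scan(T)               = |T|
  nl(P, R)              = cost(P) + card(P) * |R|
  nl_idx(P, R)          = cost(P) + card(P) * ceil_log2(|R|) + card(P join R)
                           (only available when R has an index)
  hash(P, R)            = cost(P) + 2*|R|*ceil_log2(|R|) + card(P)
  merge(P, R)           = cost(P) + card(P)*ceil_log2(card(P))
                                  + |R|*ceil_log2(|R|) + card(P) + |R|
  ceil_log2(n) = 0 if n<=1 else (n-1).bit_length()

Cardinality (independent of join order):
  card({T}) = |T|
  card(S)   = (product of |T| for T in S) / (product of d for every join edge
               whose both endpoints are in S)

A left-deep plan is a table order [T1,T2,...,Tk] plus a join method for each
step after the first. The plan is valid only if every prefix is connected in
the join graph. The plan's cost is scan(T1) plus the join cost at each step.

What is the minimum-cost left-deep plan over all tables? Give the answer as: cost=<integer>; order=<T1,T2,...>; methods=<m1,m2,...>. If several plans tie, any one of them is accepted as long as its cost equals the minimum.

Selinger DP (subsets sized 1..n):
  {B}: scan cost=250, card=250
  {D}: scan cost=40, card=40
  {C}: scan cost=250, card=250
  {A}: scan cost=300, card=300
  {BD}: card=500; try (B,nl_idx)→860, (D,hash)→980, (D,nl_idx)→2250, (B,merge)→2570, (D,merge)→2780, (B,hash)→4080 …(+2); best=860 via (B,nl_idx)
  {AB}: card=15000; try (B,hash)→4600, (A,merge)→5500, (B,merge)→5550, (A,hash)→5900, (B,nl_idx)→17700, (A,nl)→75250 …(+1); best=4600 via (B,hash)
  {CD}: card=2500; try (D,hash)→980, (C,merge)→2570, (D,merge)→2780, (C,nl_idx)→2860, (C,hash)→4080, (D,nl_idx)→4250 …(+2); best=980 via (D,hash)
  {BCD}: card=31250; try (C,hash)→5360, (B,hash)→7480, (C,merge)→8110, (B,merge)→35730, (C,nl_idx)→36110, (B,nl_idx)→52230 …(+2); best=5360 via (C,hash)
  {ABD}: card=30000; try (A,hash)→6760, (A,merge)→8860, (D,hash)→20080, (D,nl_idx)→124600, (A,nl)→150860, (D,merge)→229880 …(+1); best=6760 via (A,hash)
  {ABCD}: card=1875000; try (C,hash)→40760, (A,hash)→42010, (C,merge)→489010, (A,merge)→508360, (C,nl_idx)→2121760, (C,nl)→7506760 …(+1); best=40760 via (C,hash)

cost=40760; order=D,B,A,C; methods=nl_idx,hash,hash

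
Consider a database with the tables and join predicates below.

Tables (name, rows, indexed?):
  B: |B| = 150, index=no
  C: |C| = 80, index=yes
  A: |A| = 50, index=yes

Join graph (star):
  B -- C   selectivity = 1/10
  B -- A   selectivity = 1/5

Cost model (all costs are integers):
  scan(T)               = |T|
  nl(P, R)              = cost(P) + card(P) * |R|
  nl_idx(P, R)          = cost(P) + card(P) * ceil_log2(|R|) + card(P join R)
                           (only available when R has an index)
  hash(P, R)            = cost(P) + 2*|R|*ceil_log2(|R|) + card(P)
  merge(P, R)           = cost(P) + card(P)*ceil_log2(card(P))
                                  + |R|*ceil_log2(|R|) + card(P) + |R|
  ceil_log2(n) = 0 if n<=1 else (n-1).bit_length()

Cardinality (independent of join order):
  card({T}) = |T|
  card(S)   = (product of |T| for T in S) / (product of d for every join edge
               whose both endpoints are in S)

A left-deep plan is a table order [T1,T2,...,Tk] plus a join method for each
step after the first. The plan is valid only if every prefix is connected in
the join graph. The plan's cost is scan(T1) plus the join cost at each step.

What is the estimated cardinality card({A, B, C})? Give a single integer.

12000

Tables in S: A(50), B(150), C(80)
Edges inside S: B-C(d=10), B-A(d=5)
numerator = 50 * 150 * 80 = 600000
denominator = 10 * 5 = 50
card(S) = 600000 / 50 = 12000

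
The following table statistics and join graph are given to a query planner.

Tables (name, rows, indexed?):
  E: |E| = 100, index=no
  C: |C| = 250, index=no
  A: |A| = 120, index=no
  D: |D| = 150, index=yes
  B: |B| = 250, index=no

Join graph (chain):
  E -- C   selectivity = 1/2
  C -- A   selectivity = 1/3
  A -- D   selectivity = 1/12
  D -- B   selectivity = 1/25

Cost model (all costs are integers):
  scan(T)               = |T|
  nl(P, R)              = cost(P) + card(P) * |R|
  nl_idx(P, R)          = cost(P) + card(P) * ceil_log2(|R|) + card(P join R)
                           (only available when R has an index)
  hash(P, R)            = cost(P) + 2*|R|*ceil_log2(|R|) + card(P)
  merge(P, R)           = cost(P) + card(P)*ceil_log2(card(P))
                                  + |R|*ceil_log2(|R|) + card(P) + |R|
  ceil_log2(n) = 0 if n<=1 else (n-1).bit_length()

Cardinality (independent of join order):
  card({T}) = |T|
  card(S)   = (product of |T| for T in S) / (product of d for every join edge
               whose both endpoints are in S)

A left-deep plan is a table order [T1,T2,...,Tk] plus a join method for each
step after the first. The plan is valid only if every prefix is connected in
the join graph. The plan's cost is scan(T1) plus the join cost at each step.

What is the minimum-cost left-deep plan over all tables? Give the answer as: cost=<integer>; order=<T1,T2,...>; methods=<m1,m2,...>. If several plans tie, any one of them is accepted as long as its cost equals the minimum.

Selinger DP (subsets sized 1..n):
  {E}: scan cost=100, card=100
  {C}: scan cost=250, card=250
  {A}: scan cost=120, card=120
  {D}: scan cost=150, card=150
  {B}: scan cost=250, card=250
  {CE}: card=12500; try (E,hash)→1900, (C,merge)→3150, (E,merge)→3300, (C,hash)→4200, (C,nl)→25100, (E,nl)→25250; best=1900 via (E,hash)
  {AC}: card=10000; try (A,hash)→2180, (C,merge)→3330, (A,merge)→3460, (C,hash)→4240, (C,nl)→30120, (A,nl)→30250; best=2180 via (A,hash)
  {AD}: card=1500; try (A,hash)→1980, (D,merge)→2430, (A,merge)→2460, (D,nl_idx)→2580, (D,hash)→2640, (D,nl)→18120 …(+1); best=1980 via (A,hash)
  {BD}: card=1500; try (D,hash)→2900, (D,nl_idx)→3750, (B,merge)→3750, (D,merge)→3850, (B,hash)→4300, (B,nl)→37650 …(+1); best=2900 via (D,hash)
  {ACE}: card=500000; try (E,hash)→13580, (A,hash)→16080, (E,merge)→152980, (A,merge)→190360, (E,nl)→1002180, (A,nl)→1501900; best=13580 via (E,hash)
  {ACD}: card=125000; try (C,hash)→7480, (D,hash)→14580, (C,merge)→22230, (D,merge)→153530, (D,nl_idx)→207180, (C,nl)→376980 …(+1); best=7480 via (C,hash)
  {ABD}: card=15000; try (A,hash)→6080, (B,hash)→7480, (A,merge)→21860, (B,merge)→22230, (A,nl)→182900, (B,nl)→376980; best=6080 via (A,hash)
  {ACDE}: card=6250000; try (E,hash)→133880, (D,hash)→515980, (E,merge)→2258280, (D,merge)→10014930, (D,nl_idx)→10263580, (E,nl)→12507480 …(+1); best=133880 via (E,hash)
  {ABCD}: card=1250000; try (C,hash)→25080, (B,hash)→136480, (C,merge)→233330, (B,merge)→2259730, (C,nl)→3756080, (B,nl)→31257480; best=25080 via (C,hash)
  {ABCDE}: card=62500000; try (E,hash)→1276480, (B,hash)→6387880, (E,merge)→27525880, (E,nl)→125025080, (B,merge)→150136130, (B,nl)→1562633880; best=1276480 via (E,hash)

cost=1276480; order=B,D,A,C,E; methods=hash,hash,hash,hash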